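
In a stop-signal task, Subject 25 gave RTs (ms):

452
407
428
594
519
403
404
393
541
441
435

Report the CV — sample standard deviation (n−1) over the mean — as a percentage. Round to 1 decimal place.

n = 11, Σ = 5017, M = 456.0909
Σ(x−M)² = 43586.909; s = √(43586.909/10) = 66.0204
CV = 66.0204 / 456.0909 = 0.14475 = 14.475%

14.5%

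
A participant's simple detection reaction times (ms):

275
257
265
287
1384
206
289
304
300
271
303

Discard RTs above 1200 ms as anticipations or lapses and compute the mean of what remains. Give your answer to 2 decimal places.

Excluded: 1384
Retained (n=10): Σ = 2757
Mean = 2757/10 = 275.7000

275.70 ms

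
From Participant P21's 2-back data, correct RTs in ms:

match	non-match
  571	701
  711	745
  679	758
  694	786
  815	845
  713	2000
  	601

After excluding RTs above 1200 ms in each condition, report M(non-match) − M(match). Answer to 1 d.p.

non-match: exclude 2000
M(match) = 4183/6 = 697.167
M(non-match) = 4436/6 = 739.333
Difference = 739.333 − 697.167 = 42.167 ms

42.2 ms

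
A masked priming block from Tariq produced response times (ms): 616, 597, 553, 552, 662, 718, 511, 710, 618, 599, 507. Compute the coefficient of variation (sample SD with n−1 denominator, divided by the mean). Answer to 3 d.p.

n = 11, Σ = 6643, M = 603.9091
Σ(x−M)² = 51372.909; s = √(51372.909/10) = 71.6749
CV = 71.6749 / 603.9091 = 0.11868

0.119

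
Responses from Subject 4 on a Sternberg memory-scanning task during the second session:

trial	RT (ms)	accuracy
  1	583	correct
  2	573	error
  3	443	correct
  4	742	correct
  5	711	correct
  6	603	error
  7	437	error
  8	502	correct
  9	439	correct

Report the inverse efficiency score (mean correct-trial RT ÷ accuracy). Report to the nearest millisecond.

Correct trials (n=6): 583, 443, 742, 711, 502, 439
Mean correct RT = 3420/6 = 570.0000 ms
Proportion correct = 6/9
IES = 570.0000 / (6/9) = 855.000 ms

855 ms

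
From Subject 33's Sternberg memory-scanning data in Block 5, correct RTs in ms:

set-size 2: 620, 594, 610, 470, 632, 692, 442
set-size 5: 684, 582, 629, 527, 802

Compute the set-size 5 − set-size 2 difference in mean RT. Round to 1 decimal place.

64.8 ms

M(set-size 2) = 4060/7 = 580.000
M(set-size 5) = 3224/5 = 644.800
Difference = 644.800 − 580.000 = 64.800 ms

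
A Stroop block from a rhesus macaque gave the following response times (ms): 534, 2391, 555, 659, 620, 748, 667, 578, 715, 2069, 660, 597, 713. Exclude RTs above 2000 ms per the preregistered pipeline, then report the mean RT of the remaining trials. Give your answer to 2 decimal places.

640.55 ms

Excluded: 2069, 2391
Retained (n=11): Σ = 7046
Mean = 7046/11 = 640.5455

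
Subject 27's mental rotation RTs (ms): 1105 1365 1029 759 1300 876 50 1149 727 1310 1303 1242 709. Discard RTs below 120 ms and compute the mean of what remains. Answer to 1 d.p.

1072.8 ms

Excluded: 50
Retained (n=12): Σ = 12874
Mean = 12874/12 = 1072.8333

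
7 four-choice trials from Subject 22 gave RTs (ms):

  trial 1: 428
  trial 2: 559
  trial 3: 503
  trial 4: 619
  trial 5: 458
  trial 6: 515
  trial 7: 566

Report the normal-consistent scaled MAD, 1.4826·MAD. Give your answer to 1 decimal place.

Sorted: 428, 458, 503, 515, 559, 566, 619 → median = 515
|x − 515| sorted: 0, 12, 44, 51, 57, 87, 104 → MAD = 51
Robust SD ≈ 1.4826 × 51 = 75.613

75.6 ms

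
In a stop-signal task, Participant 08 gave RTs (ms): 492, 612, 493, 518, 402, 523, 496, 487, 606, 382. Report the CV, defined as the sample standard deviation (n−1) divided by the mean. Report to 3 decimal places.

n = 10, Σ = 5011, M = 501.1000
Σ(x−M)² = 48446.900; s = √(48446.900/9) = 73.3689
CV = 73.3689 / 501.1000 = 0.14642

0.146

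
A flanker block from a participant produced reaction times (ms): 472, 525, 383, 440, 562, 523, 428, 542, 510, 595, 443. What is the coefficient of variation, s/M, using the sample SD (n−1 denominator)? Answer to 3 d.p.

0.131

n = 11, Σ = 5423, M = 493.0000
Σ(x−M)² = 41854.000; s = √(41854.000/10) = 64.6947
CV = 64.6947 / 493.0000 = 0.13123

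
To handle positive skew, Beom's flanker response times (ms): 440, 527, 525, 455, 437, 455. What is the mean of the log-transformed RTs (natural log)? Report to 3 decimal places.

ln(RT): 6.0868, 6.2672, 6.2634, 6.1203, 6.0799, 6.1203
Σ ln(RT) = 36.9379
Mean = 36.9379/6 = 6.15632

6.156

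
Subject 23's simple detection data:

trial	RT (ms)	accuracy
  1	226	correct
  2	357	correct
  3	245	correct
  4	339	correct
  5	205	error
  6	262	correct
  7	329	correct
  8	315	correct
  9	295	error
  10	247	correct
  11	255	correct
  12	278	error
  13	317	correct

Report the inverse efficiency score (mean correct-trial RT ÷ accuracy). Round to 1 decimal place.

376.0 ms

Correct trials (n=10): 226, 357, 245, 339, 262, 329, 315, 247, 255, 317
Mean correct RT = 2892/10 = 289.2000 ms
Proportion correct = 10/13
IES = 289.2000 / (10/13) = 375.960 ms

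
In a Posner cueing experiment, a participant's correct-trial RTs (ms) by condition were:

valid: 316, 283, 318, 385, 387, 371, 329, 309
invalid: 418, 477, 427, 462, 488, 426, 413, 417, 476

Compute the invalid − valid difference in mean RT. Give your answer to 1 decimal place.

107.6 ms

M(valid) = 2698/8 = 337.250
M(invalid) = 4004/9 = 444.889
Difference = 444.889 − 337.250 = 107.639 ms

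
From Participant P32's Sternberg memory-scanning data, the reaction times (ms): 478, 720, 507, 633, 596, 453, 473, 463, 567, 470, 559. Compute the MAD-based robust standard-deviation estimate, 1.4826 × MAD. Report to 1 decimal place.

77.1 ms

Sorted: 453, 463, 470, 473, 478, 507, 559, 567, 596, 633, 720 → median = 507
|x − 507| sorted: 0, 29, 34, 37, 44, 52, 54, 60, 89, 126, 213 → MAD = 52
Robust SD ≈ 1.4826 × 52 = 77.095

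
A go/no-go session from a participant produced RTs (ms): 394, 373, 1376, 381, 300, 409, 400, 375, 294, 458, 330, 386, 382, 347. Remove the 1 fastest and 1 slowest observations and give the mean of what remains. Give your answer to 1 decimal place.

Sorted: 294, 300, 330, 347, 373, 375, 381, 382, 386, 394, 400, 409, 458, 1376
Drop lowest 1 (294) and highest 1 (1376)
Remaining (n=12): Σ = 4535, mean = 4535/12 = 377.917

377.9 ms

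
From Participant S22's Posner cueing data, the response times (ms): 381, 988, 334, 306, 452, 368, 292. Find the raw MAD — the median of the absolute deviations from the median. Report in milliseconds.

62 ms

Sorted: 292, 306, 334, 368, 381, 452, 988 → median = 368
|x − 368|: 13, 620, 34, 62, 84, 0, 76
Sorted deviations: 0, 13, 34, 62, 76, 84, 620 → MAD = 62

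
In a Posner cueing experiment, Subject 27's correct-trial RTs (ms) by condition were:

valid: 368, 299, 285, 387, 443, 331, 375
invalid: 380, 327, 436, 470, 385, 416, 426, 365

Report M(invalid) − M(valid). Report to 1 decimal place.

M(valid) = 2488/7 = 355.429
M(invalid) = 3205/8 = 400.625
Difference = 400.625 − 355.429 = 45.196 ms

45.2 ms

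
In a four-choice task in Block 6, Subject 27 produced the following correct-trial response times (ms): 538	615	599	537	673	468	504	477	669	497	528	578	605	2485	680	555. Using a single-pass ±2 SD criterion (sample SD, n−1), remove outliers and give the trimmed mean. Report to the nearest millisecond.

568 ms

n = 16, ΣRT = 11008, M = 688.000
Σ(x−M)² = 3513946.00; s = √(3513946.00/15) = 484.007
Cutoffs: 688.000 ± 2·484.007 → [-280.0, 1656.0]
Outside: 2485 → excluded.
Retained (n=15): Σ = 8523, mean = 8523/15 = 568.200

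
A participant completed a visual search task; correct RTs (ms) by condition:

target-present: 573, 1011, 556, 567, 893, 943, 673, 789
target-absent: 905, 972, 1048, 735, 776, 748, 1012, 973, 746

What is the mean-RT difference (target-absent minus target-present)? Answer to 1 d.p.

128.8 ms

M(target-present) = 6005/8 = 750.625
M(target-absent) = 7915/9 = 879.444
Difference = 879.444 − 750.625 = 128.819 ms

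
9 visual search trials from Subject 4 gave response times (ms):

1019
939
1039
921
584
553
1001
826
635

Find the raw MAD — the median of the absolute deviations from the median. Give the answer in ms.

Sorted: 553, 584, 635, 826, 921, 939, 1001, 1019, 1039 → median = 921
|x − 921|: 98, 18, 118, 0, 337, 368, 80, 95, 286
Sorted deviations: 0, 18, 80, 95, 98, 118, 286, 337, 368 → MAD = 98

98 ms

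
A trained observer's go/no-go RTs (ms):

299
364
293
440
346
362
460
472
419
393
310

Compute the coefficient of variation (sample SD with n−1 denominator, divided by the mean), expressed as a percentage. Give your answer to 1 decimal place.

n = 11, Σ = 4158, M = 378.0000
Σ(x−M)² = 40876.000; s = √(40876.000/10) = 63.9343
CV = 63.9343 / 378.0000 = 0.16914 = 16.914%

16.9%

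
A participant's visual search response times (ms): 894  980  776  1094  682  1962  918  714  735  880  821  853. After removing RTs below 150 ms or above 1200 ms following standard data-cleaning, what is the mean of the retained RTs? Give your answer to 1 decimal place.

Excluded: 1962
Retained (n=11): Σ = 9347
Mean = 9347/11 = 849.7273

849.7 ms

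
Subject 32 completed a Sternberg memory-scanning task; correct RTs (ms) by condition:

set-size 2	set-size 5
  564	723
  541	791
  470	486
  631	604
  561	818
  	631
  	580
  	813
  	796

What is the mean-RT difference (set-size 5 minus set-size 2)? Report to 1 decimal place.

140.2 ms

M(set-size 2) = 2767/5 = 553.400
M(set-size 5) = 6242/9 = 693.556
Difference = 693.556 − 553.400 = 140.156 ms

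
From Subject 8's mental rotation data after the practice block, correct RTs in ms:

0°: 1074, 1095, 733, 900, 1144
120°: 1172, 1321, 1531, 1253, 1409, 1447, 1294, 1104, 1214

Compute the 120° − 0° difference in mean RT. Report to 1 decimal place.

315.8 ms

M(0°) = 4946/5 = 989.200
M(120°) = 11745/9 = 1305.000
Difference = 1305.000 − 989.200 = 315.800 ms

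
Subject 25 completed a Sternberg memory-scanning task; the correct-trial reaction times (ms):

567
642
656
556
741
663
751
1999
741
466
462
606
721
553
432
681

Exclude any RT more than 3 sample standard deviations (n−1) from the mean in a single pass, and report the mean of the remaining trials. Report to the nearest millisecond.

616 ms

n = 16, ΣRT = 11237, M = 702.312
Σ(x−M)² = 1952843.44; s = √(1952843.44/15) = 360.818
Cutoffs: 702.312 ± 3·360.818 → [-380.1, 1784.8]
Outside: 1999 → excluded.
Retained (n=15): Σ = 9238, mean = 9238/15 = 615.867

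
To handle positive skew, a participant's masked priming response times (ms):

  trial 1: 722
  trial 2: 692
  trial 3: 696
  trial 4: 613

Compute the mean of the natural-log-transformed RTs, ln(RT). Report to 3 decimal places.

ln(RT): 6.5820, 6.5396, 6.5453, 6.4184
Σ ln(RT) = 26.0853
Mean = 26.0853/4 = 6.52133

6.521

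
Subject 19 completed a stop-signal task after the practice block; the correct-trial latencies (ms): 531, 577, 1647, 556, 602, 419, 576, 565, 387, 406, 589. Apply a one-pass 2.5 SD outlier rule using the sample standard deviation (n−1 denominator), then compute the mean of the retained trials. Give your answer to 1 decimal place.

520.8 ms

n = 11, ΣRT = 6855, M = 623.182
Σ(x−M)² = 1215215.64; s = √(1215215.64/10) = 348.599
Cutoffs: 623.182 ± 2.5·348.599 → [-248.3, 1494.7]
Outside: 1647 → excluded.
Retained (n=10): Σ = 5208, mean = 5208/10 = 520.800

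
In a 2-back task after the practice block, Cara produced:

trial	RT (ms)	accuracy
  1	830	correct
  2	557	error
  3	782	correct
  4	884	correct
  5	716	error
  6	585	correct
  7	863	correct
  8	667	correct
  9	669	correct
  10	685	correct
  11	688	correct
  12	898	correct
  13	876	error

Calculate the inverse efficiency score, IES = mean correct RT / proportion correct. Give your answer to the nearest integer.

Correct trials (n=10): 830, 782, 884, 585, 863, 667, 669, 685, 688, 898
Mean correct RT = 7551/10 = 755.1000 ms
Proportion correct = 10/13
IES = 755.1000 / (10/13) = 981.630 ms

982 ms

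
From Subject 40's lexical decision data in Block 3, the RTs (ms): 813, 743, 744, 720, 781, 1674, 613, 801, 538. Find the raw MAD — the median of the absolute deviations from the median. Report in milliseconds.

Sorted: 538, 613, 720, 743, 744, 781, 801, 813, 1674 → median = 744
|x − 744|: 69, 1, 0, 24, 37, 930, 131, 57, 206
Sorted deviations: 0, 1, 24, 37, 57, 69, 131, 206, 930 → MAD = 57

57 ms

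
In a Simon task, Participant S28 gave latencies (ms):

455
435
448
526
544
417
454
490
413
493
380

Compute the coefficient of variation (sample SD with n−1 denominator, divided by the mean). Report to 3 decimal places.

0.108

n = 11, Σ = 5055, M = 459.5455
Σ(x−M)² = 24686.727; s = √(24686.727/10) = 49.6857
CV = 49.6857 / 459.5455 = 0.10812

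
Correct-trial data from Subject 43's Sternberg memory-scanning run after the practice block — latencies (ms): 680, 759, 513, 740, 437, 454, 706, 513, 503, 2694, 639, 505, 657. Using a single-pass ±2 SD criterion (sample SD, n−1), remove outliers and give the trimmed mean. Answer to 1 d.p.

n = 13, ΣRT = 9800, M = 753.846
Σ(x−M)² = 4225887.69; s = √(4225887.69/12) = 593.428
Cutoffs: 753.846 ± 2·593.428 → [-433.0, 1940.7]
Outside: 2694 → excluded.
Retained (n=12): Σ = 7106, mean = 7106/12 = 592.167

592.2 ms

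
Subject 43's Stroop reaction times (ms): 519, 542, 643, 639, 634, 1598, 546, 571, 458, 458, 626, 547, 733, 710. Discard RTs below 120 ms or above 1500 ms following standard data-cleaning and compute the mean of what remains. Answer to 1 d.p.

586.6 ms

Excluded: 1598
Retained (n=13): Σ = 7626
Mean = 7626/13 = 586.6154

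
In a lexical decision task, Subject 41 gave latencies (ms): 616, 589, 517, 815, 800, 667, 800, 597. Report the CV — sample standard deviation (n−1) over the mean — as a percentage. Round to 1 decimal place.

17.1%

n = 8, Σ = 5401, M = 675.1250
Σ(x−M)² = 92838.875; s = √(92838.875/7) = 115.1638
CV = 115.1638 / 675.1250 = 0.17058 = 17.058%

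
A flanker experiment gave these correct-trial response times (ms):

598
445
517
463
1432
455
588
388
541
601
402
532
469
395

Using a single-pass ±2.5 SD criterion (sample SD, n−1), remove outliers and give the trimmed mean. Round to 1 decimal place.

491.8 ms

n = 14, ΣRT = 7826, M = 559.000
Σ(x−M)² = 890986.00; s = √(890986.00/13) = 261.796
Cutoffs: 559.000 ± 2.5·261.796 → [-95.5, 1213.5]
Outside: 1432 → excluded.
Retained (n=13): Σ = 6394, mean = 6394/13 = 491.846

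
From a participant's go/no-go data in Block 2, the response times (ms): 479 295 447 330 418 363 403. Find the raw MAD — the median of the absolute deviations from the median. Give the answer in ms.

44 ms

Sorted: 295, 330, 363, 403, 418, 447, 479 → median = 403
|x − 403|: 76, 108, 44, 73, 15, 40, 0
Sorted deviations: 0, 15, 40, 44, 73, 76, 108 → MAD = 44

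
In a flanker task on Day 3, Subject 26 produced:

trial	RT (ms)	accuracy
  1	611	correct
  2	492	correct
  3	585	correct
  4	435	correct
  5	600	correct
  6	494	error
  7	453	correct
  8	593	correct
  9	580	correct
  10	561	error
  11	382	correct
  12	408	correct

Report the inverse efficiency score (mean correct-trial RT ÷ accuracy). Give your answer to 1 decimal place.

616.7 ms

Correct trials (n=10): 611, 492, 585, 435, 600, 453, 593, 580, 382, 408
Mean correct RT = 5139/10 = 513.9000 ms
Proportion correct = 10/12
IES = 513.9000 / (10/12) = 616.680 ms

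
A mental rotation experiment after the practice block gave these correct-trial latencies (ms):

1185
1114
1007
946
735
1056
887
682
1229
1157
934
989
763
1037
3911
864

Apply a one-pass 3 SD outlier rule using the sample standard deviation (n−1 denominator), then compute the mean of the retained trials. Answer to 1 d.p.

972.3 ms

n = 16, ΣRT = 18496, M = 1156.000
Σ(x−M)² = 8479586.00; s = √(8479586.00/15) = 751.868
Cutoffs: 1156.000 ± 3·751.868 → [-1099.6, 3411.6]
Outside: 3911 → excluded.
Retained (n=15): Σ = 14585, mean = 14585/15 = 972.333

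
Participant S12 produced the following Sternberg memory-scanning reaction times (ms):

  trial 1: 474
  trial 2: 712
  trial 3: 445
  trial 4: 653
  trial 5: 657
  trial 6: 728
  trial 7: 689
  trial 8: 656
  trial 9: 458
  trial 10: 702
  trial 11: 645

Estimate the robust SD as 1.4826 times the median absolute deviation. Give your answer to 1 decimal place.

Sorted: 445, 458, 474, 645, 653, 656, 657, 689, 702, 712, 728 → median = 656
|x − 656| sorted: 0, 1, 3, 11, 33, 46, 56, 72, 182, 198, 211 → MAD = 46
Robust SD ≈ 1.4826 × 46 = 68.200

68.2 ms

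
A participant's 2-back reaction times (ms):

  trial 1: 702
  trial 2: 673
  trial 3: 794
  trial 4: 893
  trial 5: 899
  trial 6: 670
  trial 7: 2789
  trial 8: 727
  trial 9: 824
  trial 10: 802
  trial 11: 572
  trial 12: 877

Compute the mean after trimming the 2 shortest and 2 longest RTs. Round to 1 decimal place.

Sorted: 572, 670, 673, 702, 727, 794, 802, 824, 877, 893, 899, 2789
Drop lowest 2 (572, 670) and highest 2 (899, 2789)
Remaining (n=8): Σ = 6292, mean = 6292/8 = 786.500

786.5 ms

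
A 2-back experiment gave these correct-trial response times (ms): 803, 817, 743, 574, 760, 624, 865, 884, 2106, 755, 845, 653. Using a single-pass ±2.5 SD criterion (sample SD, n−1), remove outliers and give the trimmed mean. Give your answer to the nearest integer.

757 ms

n = 12, ΣRT = 10429, M = 869.083
Σ(x−M)² = 1772504.92; s = √(1772504.92/11) = 401.418
Cutoffs: 869.083 ± 2.5·401.418 → [-134.5, 1872.6]
Outside: 2106 → excluded.
Retained (n=11): Σ = 8323, mean = 8323/11 = 756.636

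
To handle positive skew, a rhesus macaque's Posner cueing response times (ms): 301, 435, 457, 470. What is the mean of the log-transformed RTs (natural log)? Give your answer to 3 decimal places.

ln(RT): 5.7071, 6.0753, 6.1247, 6.1527
Σ ln(RT) = 24.0599
Mean = 24.0599/4 = 6.01497

6.015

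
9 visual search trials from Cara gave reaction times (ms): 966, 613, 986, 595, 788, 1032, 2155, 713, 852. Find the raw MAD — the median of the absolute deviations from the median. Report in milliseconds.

139 ms

Sorted: 595, 613, 713, 788, 852, 966, 986, 1032, 2155 → median = 852
|x − 852|: 114, 239, 134, 257, 64, 180, 1303, 139, 0
Sorted deviations: 0, 64, 114, 134, 139, 180, 239, 257, 1303 → MAD = 139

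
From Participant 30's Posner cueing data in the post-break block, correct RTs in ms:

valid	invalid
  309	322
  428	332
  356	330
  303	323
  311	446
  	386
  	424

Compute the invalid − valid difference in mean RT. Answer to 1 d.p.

24.7 ms

M(valid) = 1707/5 = 341.400
M(invalid) = 2563/7 = 366.143
Difference = 366.143 − 341.400 = 24.743 ms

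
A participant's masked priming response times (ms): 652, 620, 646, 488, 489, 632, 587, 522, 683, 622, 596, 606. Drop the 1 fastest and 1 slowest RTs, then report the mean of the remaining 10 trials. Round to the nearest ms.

597 ms

Sorted: 488, 489, 522, 587, 596, 606, 620, 622, 632, 646, 652, 683
Drop lowest 1 (488) and highest 1 (683)
Remaining (n=10): Σ = 5972, mean = 5972/10 = 597.200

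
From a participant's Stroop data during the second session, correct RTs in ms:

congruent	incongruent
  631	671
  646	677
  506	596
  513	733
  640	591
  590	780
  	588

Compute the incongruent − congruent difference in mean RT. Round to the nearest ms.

75 ms

M(congruent) = 3526/6 = 587.667
M(incongruent) = 4636/7 = 662.286
Difference = 662.286 − 587.667 = 74.619 ms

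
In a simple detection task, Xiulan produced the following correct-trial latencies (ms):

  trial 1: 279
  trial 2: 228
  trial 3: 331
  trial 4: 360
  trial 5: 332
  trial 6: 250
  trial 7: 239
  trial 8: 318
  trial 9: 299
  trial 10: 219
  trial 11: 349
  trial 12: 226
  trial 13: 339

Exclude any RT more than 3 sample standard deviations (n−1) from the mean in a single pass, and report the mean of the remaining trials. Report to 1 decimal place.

n = 13, ΣRT = 3769, M = 289.923
Σ(x−M)² = 32394.92; s = √(32394.92/12) = 51.957
Cutoffs: 289.923 ± 3·51.957 → [134.1, 445.8]
No RTs fall outside the cutoffs; all 13 retained. Mean = 3769/13 = 289.923

289.9 ms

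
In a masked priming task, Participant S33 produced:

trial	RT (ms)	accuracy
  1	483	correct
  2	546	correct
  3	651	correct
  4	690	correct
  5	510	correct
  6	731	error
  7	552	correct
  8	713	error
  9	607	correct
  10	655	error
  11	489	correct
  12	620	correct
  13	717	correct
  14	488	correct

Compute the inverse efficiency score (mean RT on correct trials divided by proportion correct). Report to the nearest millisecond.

Correct trials (n=11): 483, 546, 651, 690, 510, 552, 607, 489, 620, 717, 488
Mean correct RT = 6353/11 = 577.5455 ms
Proportion correct = 11/14
IES = 577.5455 / (11/14) = 735.058 ms

735 ms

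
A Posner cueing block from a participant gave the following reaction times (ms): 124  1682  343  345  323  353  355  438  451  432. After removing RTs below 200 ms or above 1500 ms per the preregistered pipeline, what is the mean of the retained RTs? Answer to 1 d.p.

380.0 ms

Excluded: 124, 1682
Retained (n=8): Σ = 3040
Mean = 3040/8 = 380.0000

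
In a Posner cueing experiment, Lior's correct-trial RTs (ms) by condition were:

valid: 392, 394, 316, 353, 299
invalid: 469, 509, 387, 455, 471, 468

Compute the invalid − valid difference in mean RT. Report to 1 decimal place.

M(valid) = 1754/5 = 350.800
M(invalid) = 2759/6 = 459.833
Difference = 459.833 − 350.800 = 109.033 ms

109.0 ms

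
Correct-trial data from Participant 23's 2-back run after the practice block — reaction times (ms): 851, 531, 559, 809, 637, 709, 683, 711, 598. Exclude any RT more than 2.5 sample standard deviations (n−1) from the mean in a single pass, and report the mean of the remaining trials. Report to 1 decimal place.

676.4 ms

n = 9, ΣRT = 6088, M = 676.444
Σ(x−M)² = 92994.22; s = √(92994.22/8) = 107.816
Cutoffs: 676.444 ± 2.5·107.816 → [406.9, 946.0]
No RTs fall outside the cutoffs; all 9 retained. Mean = 6088/9 = 676.444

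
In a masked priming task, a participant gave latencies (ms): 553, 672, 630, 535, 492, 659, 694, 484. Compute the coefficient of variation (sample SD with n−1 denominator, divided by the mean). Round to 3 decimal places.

0.142

n = 8, Σ = 4719, M = 589.8750
Σ(x−M)² = 49134.875; s = √(49134.875/7) = 83.7811
CV = 83.7811 / 589.8750 = 0.14203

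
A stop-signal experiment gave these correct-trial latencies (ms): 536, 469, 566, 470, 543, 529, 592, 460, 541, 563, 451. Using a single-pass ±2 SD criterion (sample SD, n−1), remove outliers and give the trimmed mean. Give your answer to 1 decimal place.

n = 11, ΣRT = 5720, M = 520.000
Σ(x−M)² = 23918.00; s = √(23918.00/10) = 48.906
Cutoffs: 520.000 ± 2·48.906 → [422.2, 617.8]
No RTs fall outside the cutoffs; all 11 retained. Mean = 5720/11 = 520.000

520.0 ms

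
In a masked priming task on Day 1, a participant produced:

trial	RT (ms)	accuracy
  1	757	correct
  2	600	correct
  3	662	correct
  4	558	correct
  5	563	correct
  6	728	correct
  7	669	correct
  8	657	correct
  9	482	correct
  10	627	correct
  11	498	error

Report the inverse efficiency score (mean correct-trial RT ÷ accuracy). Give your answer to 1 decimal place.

Correct trials (n=10): 757, 600, 662, 558, 563, 728, 669, 657, 482, 627
Mean correct RT = 6303/10 = 630.3000 ms
Proportion correct = 10/11
IES = 630.3000 / (10/11) = 693.330 ms

693.3 ms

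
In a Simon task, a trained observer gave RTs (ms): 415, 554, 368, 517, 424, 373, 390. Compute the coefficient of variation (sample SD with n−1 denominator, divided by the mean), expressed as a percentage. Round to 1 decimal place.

n = 7, Σ = 3041, M = 434.4286
Σ(x−M)² = 31761.714; s = √(31761.714/6) = 72.7573
CV = 72.7573 / 434.4286 = 0.16748 = 16.748%

16.7%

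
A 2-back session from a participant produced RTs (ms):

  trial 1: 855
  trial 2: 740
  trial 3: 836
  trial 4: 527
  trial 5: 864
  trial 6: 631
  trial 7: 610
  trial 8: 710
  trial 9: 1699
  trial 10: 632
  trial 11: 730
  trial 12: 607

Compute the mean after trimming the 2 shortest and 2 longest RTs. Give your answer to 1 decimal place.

Sorted: 527, 607, 610, 631, 632, 710, 730, 740, 836, 855, 864, 1699
Drop lowest 2 (527, 607) and highest 2 (864, 1699)
Remaining (n=8): Σ = 5744, mean = 5744/8 = 718.000

718.0 ms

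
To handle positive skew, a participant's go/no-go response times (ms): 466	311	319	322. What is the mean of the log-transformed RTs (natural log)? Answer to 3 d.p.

5.856

ln(RT): 6.1442, 5.7398, 5.7652, 5.7746
Σ ln(RT) = 23.4237
Mean = 23.4237/4 = 5.85593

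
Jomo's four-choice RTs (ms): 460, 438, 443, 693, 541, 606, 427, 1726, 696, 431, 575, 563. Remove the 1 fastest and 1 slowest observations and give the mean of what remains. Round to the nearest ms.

Sorted: 427, 431, 438, 443, 460, 541, 563, 575, 606, 693, 696, 1726
Drop lowest 1 (427) and highest 1 (1726)
Remaining (n=10): Σ = 5446, mean = 5446/10 = 544.600

545 ms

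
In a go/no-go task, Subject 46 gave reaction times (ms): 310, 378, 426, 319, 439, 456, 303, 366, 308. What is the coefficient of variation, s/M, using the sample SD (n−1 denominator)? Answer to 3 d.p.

0.166

n = 9, Σ = 3305, M = 367.2222
Σ(x−M)² = 29837.556; s = √(29837.556/8) = 61.0712
CV = 61.0712 / 367.2222 = 0.16631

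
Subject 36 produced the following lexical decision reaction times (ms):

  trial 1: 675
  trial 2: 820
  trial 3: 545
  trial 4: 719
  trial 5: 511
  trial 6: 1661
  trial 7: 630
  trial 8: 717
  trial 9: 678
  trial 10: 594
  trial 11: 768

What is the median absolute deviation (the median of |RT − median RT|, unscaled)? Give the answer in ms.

Sorted: 511, 545, 594, 630, 675, 678, 717, 719, 768, 820, 1661 → median = 678
|x − 678|: 3, 142, 133, 41, 167, 983, 48, 39, 0, 84, 90
Sorted deviations: 0, 3, 39, 41, 48, 84, 90, 133, 142, 167, 983 → MAD = 84

84 ms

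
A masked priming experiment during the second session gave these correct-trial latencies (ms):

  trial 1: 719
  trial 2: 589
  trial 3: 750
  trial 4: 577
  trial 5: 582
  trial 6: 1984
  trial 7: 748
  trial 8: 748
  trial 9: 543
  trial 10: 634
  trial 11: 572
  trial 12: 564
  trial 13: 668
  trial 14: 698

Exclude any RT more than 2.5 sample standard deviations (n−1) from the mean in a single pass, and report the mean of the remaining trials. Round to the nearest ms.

646 ms

n = 14, ΣRT = 10376, M = 741.143
Σ(x−M)² = 1738713.71; s = √(1738713.71/13) = 365.715
Cutoffs: 741.143 ± 2.5·365.715 → [-173.1, 1655.4]
Outside: 1984 → excluded.
Retained (n=13): Σ = 8392, mean = 8392/13 = 645.538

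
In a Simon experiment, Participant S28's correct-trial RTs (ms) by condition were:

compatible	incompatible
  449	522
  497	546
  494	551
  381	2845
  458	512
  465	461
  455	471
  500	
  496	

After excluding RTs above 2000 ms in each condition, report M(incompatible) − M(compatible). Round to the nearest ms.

incompatible: exclude 2845
M(compatible) = 4195/9 = 466.111
M(incompatible) = 3063/6 = 510.500
Difference = 510.500 − 466.111 = 44.389 ms

44 ms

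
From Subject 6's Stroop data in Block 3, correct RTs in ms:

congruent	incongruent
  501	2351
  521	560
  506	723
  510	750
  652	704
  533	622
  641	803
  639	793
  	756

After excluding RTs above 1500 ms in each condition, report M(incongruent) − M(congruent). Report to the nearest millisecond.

151 ms

incongruent: exclude 2351
M(congruent) = 4503/8 = 562.875
M(incongruent) = 5711/8 = 713.875
Difference = 713.875 − 562.875 = 151.000 ms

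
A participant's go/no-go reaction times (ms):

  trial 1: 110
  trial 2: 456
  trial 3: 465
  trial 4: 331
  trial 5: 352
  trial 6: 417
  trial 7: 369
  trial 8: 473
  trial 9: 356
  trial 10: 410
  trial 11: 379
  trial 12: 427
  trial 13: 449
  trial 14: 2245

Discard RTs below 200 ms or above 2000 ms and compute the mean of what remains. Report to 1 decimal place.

Excluded: 110, 2245
Retained (n=12): Σ = 4884
Mean = 4884/12 = 407.0000

407.0 ms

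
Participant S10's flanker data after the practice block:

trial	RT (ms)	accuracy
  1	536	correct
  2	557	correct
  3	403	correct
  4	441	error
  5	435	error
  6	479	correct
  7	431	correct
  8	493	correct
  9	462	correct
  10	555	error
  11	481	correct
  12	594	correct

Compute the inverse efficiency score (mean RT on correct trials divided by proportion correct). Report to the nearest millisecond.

Correct trials (n=9): 536, 557, 403, 479, 431, 493, 462, 481, 594
Mean correct RT = 4436/9 = 492.8889 ms
Proportion correct = 9/12
IES = 492.8889 / (9/12) = 657.185 ms

657 ms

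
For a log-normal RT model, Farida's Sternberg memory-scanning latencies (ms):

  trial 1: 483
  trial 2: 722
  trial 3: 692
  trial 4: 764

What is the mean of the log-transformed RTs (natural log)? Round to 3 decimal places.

6.485

ln(RT): 6.1800, 6.5820, 6.5396, 6.6386
Σ ln(RT) = 25.9402
Mean = 25.9402/4 = 6.48505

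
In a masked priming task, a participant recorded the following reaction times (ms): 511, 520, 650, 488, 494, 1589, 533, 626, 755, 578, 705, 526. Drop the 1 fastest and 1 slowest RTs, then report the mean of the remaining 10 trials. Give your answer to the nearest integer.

Sorted: 488, 494, 511, 520, 526, 533, 578, 626, 650, 705, 755, 1589
Drop lowest 1 (488) and highest 1 (1589)
Remaining (n=10): Σ = 5898, mean = 5898/10 = 589.800

590 ms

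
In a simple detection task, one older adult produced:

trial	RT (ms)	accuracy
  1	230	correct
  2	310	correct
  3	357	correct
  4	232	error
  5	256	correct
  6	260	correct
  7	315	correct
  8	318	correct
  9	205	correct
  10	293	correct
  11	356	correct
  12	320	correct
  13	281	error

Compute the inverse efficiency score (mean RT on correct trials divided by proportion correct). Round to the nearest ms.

Correct trials (n=11): 230, 310, 357, 256, 260, 315, 318, 205, 293, 356, 320
Mean correct RT = 3220/11 = 292.7273 ms
Proportion correct = 11/13
IES = 292.7273 / (11/13) = 345.950 ms

346 ms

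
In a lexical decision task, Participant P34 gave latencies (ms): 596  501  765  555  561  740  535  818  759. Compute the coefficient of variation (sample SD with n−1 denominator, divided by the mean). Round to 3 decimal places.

0.186

n = 9, Σ = 5830, M = 647.7778
Σ(x−M)² = 116673.556; s = √(116673.556/8) = 120.7650
CV = 120.7650 / 647.7778 = 0.18643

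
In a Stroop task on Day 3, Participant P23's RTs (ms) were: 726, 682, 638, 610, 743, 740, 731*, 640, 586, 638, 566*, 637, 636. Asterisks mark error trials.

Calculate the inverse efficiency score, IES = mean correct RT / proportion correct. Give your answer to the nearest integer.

782 ms

Correct trials (n=11): 726, 682, 638, 610, 743, 740, 640, 586, 638, 637, 636
Mean correct RT = 7276/11 = 661.4545 ms
Proportion correct = 11/13
IES = 661.4545 / (11/13) = 781.719 ms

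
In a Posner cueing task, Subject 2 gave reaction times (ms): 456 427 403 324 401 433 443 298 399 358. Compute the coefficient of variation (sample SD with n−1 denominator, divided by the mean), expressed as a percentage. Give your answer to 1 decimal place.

13.2%

n = 10, Σ = 3942, M = 394.2000
Σ(x−M)² = 24421.600; s = √(24421.600/9) = 52.0914
CV = 52.0914 / 394.2000 = 0.13214 = 13.214%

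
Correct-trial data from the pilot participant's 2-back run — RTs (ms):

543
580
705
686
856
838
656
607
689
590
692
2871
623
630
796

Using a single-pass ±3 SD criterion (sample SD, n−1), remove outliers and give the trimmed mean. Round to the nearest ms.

n = 15, ΣRT = 12362, M = 824.133
Σ(x−M)² = 4607669.73; s = √(4607669.73/14) = 573.689
Cutoffs: 824.133 ± 3·573.689 → [-896.9, 2545.2]
Outside: 2871 → excluded.
Retained (n=14): Σ = 9491, mean = 9491/14 = 677.929

678 ms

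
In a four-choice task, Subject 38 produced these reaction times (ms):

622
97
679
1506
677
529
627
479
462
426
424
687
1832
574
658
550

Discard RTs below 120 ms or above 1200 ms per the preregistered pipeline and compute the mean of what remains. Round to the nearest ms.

569 ms

Excluded: 97, 1506, 1832
Retained (n=13): Σ = 7394
Mean = 7394/13 = 568.7692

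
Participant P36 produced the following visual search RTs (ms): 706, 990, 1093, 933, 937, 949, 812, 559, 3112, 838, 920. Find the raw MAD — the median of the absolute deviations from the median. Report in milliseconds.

Sorted: 559, 706, 812, 838, 920, 933, 937, 949, 990, 1093, 3112 → median = 933
|x − 933|: 227, 57, 160, 0, 4, 16, 121, 374, 2179, 95, 13
Sorted deviations: 0, 4, 13, 16, 57, 95, 121, 160, 227, 374, 2179 → MAD = 95

95 ms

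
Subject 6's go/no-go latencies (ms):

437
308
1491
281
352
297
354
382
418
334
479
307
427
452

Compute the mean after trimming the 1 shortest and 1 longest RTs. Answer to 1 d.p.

Sorted: 281, 297, 307, 308, 334, 352, 354, 382, 418, 427, 437, 452, 479, 1491
Drop lowest 1 (281) and highest 1 (1491)
Remaining (n=12): Σ = 4547, mean = 4547/12 = 378.917

378.9 ms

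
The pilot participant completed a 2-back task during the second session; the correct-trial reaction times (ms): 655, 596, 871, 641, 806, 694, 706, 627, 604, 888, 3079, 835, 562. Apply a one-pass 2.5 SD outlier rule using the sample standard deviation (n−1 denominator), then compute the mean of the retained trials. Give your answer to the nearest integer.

707 ms

n = 13, ΣRT = 11564, M = 889.538
Σ(x−M)² = 5336647.23; s = √(5336647.23/12) = 666.874
Cutoffs: 889.538 ± 2.5·666.874 → [-777.6, 2556.7]
Outside: 3079 → excluded.
Retained (n=12): Σ = 8485, mean = 8485/12 = 707.083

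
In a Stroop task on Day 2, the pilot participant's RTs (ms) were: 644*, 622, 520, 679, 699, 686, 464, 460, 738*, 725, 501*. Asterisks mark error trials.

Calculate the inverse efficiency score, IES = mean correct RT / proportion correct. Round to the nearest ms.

Correct trials (n=8): 622, 520, 679, 699, 686, 464, 460, 725
Mean correct RT = 4855/8 = 606.8750 ms
Proportion correct = 8/11
IES = 606.8750 / (8/11) = 834.453 ms

834 ms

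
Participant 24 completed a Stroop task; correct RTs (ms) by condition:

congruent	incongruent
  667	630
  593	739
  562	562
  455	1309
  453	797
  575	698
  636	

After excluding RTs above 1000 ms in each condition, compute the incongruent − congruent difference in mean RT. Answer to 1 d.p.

incongruent: exclude 1309
M(congruent) = 3941/7 = 563.000
M(incongruent) = 3426/5 = 685.200
Difference = 685.200 − 563.000 = 122.200 ms

122.2 ms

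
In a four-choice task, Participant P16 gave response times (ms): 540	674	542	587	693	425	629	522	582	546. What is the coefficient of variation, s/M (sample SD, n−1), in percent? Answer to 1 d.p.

13.7%

n = 10, Σ = 5740, M = 574.0000
Σ(x−M)² = 55288.000; s = √(55288.000/9) = 78.3780
CV = 78.3780 / 574.0000 = 0.13655 = 13.655%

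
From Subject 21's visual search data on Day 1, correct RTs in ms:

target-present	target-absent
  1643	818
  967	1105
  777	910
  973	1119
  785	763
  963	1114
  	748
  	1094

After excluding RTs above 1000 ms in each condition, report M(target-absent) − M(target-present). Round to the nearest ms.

target-present: exclude 1643
target-absent: exclude 1105, 1119, 1114, 1094
M(target-present) = 4465/5 = 893.000
M(target-absent) = 3239/4 = 809.750
Difference = 809.750 − 893.000 = -83.250 ms

-83 ms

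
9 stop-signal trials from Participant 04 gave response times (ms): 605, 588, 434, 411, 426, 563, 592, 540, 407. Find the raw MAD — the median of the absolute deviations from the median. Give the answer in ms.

Sorted: 407, 411, 426, 434, 540, 563, 588, 592, 605 → median = 540
|x − 540|: 65, 48, 106, 129, 114, 23, 52, 0, 133
Sorted deviations: 0, 23, 48, 52, 65, 106, 114, 129, 133 → MAD = 65

65 ms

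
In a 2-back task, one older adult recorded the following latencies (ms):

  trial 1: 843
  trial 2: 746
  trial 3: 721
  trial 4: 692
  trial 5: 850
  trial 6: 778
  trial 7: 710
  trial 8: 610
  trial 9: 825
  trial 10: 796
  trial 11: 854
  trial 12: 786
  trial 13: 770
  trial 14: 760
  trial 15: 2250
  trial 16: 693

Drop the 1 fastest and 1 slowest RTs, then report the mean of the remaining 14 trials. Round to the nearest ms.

Sorted: 610, 692, 693, 710, 721, 746, 760, 770, 778, 786, 796, 825, 843, 850, 854, 2250
Drop lowest 1 (610) and highest 1 (2250)
Remaining (n=14): Σ = 10824, mean = 10824/14 = 773.143

773 ms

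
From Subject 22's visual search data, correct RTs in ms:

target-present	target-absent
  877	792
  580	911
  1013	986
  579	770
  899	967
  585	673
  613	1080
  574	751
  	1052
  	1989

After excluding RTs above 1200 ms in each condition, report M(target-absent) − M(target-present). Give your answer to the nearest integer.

target-absent: exclude 1989
M(target-present) = 5720/8 = 715.000
M(target-absent) = 7982/9 = 886.889
Difference = 886.889 − 715.000 = 171.889 ms

172 ms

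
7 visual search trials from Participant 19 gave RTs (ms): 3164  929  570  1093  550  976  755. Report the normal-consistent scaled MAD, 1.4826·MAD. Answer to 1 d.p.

Sorted: 550, 570, 755, 929, 976, 1093, 3164 → median = 929
|x − 929| sorted: 0, 47, 164, 174, 359, 379, 2235 → MAD = 174
Robust SD ≈ 1.4826 × 174 = 257.972

258.0 ms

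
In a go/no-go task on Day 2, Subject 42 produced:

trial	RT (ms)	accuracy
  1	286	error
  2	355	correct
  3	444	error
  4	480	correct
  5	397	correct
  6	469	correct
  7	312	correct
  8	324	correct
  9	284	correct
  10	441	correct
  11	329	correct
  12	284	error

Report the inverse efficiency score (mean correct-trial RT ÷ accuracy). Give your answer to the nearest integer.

502 ms

Correct trials (n=9): 355, 480, 397, 469, 312, 324, 284, 441, 329
Mean correct RT = 3391/9 = 376.7778 ms
Proportion correct = 9/12
IES = 376.7778 / (9/12) = 502.370 ms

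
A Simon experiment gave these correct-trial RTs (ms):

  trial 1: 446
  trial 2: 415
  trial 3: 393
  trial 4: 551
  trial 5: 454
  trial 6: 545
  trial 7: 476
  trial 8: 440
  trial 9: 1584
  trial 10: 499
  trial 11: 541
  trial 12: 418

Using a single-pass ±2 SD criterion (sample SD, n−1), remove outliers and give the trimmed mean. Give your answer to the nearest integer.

471 ms

n = 12, ΣRT = 6762, M = 563.500
Σ(x−M)² = 1167583.00; s = √(1167583.00/11) = 325.797
Cutoffs: 563.500 ± 2·325.797 → [-88.1, 1215.1]
Outside: 1584 → excluded.
Retained (n=11): Σ = 5178, mean = 5178/11 = 470.727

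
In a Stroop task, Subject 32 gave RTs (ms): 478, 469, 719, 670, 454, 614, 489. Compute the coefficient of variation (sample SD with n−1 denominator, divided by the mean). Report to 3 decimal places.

0.196

n = 7, Σ = 3893, M = 556.1429
Σ(x−M)² = 71474.857; s = √(71474.857/6) = 109.1443
CV = 109.1443 / 556.1429 = 0.19625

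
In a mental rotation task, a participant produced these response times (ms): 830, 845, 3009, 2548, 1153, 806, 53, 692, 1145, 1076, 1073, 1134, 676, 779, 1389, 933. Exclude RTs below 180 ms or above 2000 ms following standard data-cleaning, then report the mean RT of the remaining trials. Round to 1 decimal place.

963.9 ms

Excluded: 53, 2548, 3009
Retained (n=13): Σ = 12531
Mean = 12531/13 = 963.9231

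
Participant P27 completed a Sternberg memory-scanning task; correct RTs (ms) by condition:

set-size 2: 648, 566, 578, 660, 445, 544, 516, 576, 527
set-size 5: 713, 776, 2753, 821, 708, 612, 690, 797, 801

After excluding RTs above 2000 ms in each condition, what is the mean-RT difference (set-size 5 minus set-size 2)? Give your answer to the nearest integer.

178 ms

set-size 5: exclude 2753
M(set-size 2) = 5060/9 = 562.222
M(set-size 5) = 5918/8 = 739.750
Difference = 739.750 − 562.222 = 177.528 ms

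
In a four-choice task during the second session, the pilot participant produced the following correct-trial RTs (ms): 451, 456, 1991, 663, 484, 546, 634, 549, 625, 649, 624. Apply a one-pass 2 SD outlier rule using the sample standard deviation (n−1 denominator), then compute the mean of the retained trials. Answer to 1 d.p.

n = 11, ΣRT = 7672, M = 697.455
Σ(x−M)² = 1901046.73; s = √(1901046.73/10) = 436.010
Cutoffs: 697.455 ± 2·436.010 → [-174.6, 1569.5]
Outside: 1991 → excluded.
Retained (n=10): Σ = 5681, mean = 5681/10 = 568.100

568.1 ms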